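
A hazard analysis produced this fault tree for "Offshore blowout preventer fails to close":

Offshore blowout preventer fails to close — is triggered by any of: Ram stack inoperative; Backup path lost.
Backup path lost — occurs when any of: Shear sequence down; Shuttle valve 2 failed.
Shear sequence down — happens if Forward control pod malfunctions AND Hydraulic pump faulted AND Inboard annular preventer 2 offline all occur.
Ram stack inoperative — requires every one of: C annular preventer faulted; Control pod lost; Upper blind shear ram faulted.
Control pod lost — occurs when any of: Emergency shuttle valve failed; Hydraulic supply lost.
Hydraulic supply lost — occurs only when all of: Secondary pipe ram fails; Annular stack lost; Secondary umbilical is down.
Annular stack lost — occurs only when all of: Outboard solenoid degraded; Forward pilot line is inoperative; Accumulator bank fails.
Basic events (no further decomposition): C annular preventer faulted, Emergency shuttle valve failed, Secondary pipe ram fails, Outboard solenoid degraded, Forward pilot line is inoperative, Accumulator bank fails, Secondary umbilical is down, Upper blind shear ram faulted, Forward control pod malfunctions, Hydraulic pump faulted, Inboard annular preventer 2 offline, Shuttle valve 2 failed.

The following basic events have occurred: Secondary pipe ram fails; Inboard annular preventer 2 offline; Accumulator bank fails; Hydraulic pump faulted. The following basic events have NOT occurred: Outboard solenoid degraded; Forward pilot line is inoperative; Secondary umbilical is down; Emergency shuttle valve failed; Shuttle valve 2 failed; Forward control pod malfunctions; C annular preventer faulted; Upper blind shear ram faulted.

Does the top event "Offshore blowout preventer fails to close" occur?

No

Annular stack lost [AND]: Outboard solenoid degraded=not, Forward pilot line is inoperative=not, Accumulator bank fails=occurs → not all inputs occur → does not occur.
Hydraulic supply lost [AND]: Secondary pipe ram fails=occurs, Annular stack lost=not, Secondary umbilical is down=not → not all inputs occur → does not occur.
Control pod lost [OR]: Emergency shuttle valve failed=not, Hydraulic supply lost=not → no input occurs → does not occur.
Ram stack inoperative [AND]: C annular preventer faulted=not, Control pod lost=not, Upper blind shear ram faulted=not → not all inputs occur → does not occur.
Shear sequence down [AND]: Forward control pod malfunctions=not, Hydraulic pump faulted=occurs, Inboard annular preventer 2 offline=occurs → not all inputs occur → does not occur.
Backup path lost [OR]: Shear sequence down=not, Shuttle valve 2 failed=not → no input occurs → does not occur.
Offshore blowout preventer fails to close [OR]: Ram stack inoperative=not, Backup path lost=not → no input occurs → does not occur.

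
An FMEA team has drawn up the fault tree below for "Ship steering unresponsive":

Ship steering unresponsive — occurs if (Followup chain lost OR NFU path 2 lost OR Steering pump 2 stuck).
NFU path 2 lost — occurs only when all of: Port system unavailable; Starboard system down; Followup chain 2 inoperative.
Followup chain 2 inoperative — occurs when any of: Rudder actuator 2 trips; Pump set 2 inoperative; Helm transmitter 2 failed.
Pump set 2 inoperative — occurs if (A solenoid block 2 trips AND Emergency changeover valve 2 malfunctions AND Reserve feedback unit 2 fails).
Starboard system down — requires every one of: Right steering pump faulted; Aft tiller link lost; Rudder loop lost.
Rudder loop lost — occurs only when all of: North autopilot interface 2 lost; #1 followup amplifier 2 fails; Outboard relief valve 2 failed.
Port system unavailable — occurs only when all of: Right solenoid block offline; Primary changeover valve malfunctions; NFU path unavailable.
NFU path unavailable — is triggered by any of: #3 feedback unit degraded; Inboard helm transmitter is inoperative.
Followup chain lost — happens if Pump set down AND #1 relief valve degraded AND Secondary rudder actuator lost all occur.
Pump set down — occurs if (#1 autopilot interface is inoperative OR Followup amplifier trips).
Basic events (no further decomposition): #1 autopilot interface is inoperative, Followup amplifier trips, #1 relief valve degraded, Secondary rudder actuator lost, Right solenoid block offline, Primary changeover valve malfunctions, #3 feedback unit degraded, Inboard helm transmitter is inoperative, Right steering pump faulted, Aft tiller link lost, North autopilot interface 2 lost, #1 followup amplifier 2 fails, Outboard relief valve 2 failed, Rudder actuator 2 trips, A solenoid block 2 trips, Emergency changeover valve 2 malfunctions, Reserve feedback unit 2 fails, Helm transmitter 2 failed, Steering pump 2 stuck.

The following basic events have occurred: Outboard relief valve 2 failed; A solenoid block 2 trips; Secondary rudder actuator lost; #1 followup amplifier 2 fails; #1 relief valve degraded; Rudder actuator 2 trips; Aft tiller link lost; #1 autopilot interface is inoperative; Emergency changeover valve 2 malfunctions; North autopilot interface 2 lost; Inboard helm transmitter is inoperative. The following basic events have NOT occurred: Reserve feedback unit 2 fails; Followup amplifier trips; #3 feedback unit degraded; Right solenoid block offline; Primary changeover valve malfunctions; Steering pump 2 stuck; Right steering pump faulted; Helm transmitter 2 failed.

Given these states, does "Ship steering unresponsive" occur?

Pump set down [OR]: #1 autopilot interface is inoperative=occurs, Followup amplifier trips=not → at least one input occurs → occurs.
Followup chain lost [AND]: Pump set down=occurs, #1 relief valve degraded=occurs, Secondary rudder actuator lost=occurs → all inputs occur → occurs.
NFU path unavailable [OR]: #3 feedback unit degraded=not, Inboard helm transmitter is inoperative=occurs → at least one input occurs → occurs.
Port system unavailable [AND]: Right solenoid block offline=not, Primary changeover valve malfunctions=not, NFU path unavailable=occurs → not all inputs occur → does not occur.
Rudder loop lost [AND]: North autopilot interface 2 lost=occurs, #1 followup amplifier 2 fails=occurs, Outboard relief valve 2 failed=occurs → all inputs occur → occurs.
Starboard system down [AND]: Right steering pump faulted=not, Aft tiller link lost=occurs, Rudder loop lost=occurs → not all inputs occur → does not occur.
Pump set 2 inoperative [AND]: A solenoid block 2 trips=occurs, Emergency changeover valve 2 malfunctions=occurs, Reserve feedback unit 2 fails=not → not all inputs occur → does not occur.
Followup chain 2 inoperative [OR]: Rudder actuator 2 trips=occurs, Pump set 2 inoperative=not, Helm transmitter 2 failed=not → at least one input occurs → occurs.
NFU path 2 lost [AND]: Port system unavailable=not, Starboard system down=not, Followup chain 2 inoperative=occurs → not all inputs occur → does not occur.
Ship steering unresponsive [OR]: Followup chain lost=occurs, NFU path 2 lost=not, Steering pump 2 stuck=not → at least one input occurs → occurs.

Yes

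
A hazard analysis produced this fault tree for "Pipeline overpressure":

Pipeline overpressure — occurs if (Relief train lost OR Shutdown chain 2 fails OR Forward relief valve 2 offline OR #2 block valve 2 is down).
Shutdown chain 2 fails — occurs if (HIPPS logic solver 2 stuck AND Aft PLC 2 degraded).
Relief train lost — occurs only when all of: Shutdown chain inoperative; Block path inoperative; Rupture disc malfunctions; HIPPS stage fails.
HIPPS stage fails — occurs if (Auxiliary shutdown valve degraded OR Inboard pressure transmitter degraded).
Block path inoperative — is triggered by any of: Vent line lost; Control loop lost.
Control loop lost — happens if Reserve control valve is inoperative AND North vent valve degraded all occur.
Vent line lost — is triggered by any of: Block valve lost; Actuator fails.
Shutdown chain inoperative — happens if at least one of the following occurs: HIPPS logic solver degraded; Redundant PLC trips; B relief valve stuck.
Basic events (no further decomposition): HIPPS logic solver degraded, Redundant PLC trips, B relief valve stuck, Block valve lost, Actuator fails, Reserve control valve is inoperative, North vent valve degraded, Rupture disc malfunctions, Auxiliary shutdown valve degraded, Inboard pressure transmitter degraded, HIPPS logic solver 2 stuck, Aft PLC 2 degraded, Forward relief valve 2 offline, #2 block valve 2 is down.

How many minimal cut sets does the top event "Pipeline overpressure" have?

21

Shutdown chain inoperative [OR]: union of children's cut sets → 3 cut set(s).
Vent line lost [OR]: union of children's cut sets → 2 cut set(s).
Control loop lost [AND]: one cut set from each child combined → 1 × 1 = 1 cut set(s).
Block path inoperative [OR]: union of children's cut sets → 3 cut set(s).
HIPPS stage fails [OR]: union of children's cut sets → 2 cut set(s).
Relief train lost [AND]: one cut set from each child combined → 3 × 3 × 1 × 2 = 18 cut set(s).
Shutdown chain 2 fails [AND]: one cut set from each child combined → 1 × 1 = 1 cut set(s).
Pipeline overpressure [OR]: union of children's cut sets → 21 cut set(s).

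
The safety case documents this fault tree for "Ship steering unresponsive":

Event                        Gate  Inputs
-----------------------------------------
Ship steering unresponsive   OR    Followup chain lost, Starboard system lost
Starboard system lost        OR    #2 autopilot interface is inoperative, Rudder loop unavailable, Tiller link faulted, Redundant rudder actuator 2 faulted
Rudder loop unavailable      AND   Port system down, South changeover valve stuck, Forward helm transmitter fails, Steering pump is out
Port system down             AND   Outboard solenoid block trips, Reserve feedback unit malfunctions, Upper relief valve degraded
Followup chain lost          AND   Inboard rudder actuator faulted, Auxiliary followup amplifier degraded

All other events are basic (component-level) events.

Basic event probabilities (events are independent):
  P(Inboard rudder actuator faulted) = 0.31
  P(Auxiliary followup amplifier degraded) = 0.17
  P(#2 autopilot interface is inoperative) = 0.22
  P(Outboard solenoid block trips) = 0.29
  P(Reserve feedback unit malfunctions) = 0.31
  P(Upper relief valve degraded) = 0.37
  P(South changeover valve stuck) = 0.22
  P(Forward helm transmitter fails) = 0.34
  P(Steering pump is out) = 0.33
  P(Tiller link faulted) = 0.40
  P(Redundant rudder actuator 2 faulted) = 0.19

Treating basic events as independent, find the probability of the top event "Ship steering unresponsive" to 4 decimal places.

P(Followup chain lost) [AND] = 0.31 × 0.17 = 0.052700
P(Port system down) [AND] = 0.29 × 0.31 × 0.37 = 0.033263
P(Rudder loop unavailable) [AND] = 0.033263 × 0.22 × 0.34 × 0.33 = 0.000821
P(Starboard system lost) [OR] = 1 − (1−0.22) × (1−0.000821) × (1−0.40) × (1−0.19) = 0.621231
P(Ship steering unresponsive) [OR] = 1 − (1−0.052700) × (1−0.621231) = 0.641192
Rounded to 4 decimal places: P(Ship steering unresponsive) ≈ 0.6412.

0.6412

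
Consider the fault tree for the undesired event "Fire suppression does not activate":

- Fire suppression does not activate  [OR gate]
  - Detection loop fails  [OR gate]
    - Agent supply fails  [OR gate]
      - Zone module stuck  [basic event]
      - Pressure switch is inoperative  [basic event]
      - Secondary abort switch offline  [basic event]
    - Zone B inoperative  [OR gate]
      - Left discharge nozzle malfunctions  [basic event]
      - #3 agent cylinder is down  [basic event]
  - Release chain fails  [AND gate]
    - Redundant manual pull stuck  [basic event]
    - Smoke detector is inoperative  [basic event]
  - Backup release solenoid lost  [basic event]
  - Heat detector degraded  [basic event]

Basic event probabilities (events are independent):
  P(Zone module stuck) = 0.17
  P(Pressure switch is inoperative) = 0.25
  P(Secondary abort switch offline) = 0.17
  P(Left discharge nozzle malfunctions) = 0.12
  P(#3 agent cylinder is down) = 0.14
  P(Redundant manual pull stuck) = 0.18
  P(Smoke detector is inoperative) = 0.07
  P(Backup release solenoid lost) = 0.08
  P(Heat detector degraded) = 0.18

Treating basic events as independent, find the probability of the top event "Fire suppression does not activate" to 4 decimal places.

P(Agent supply fails) [OR] = 1 − (1−0.17) × (1−0.25) × (1−0.17) = 0.483325
P(Zone B inoperative) [OR] = 1 − (1−0.12) × (1−0.14) = 0.243200
P(Detection loop fails) [OR] = 1 − (1−0.483325) × (1−0.243200) = 0.608980
P(Release chain fails) [AND] = 0.18 × 0.07 = 0.012600
P(Fire suppression does not activate) [OR] = 1 − (1−0.608980) × (1−0.012600) × (1−0.08) × (1−0.18) = 0.708731
Rounded to 4 decimal places: P(Fire suppression does not activate) ≈ 0.7087.

0.7087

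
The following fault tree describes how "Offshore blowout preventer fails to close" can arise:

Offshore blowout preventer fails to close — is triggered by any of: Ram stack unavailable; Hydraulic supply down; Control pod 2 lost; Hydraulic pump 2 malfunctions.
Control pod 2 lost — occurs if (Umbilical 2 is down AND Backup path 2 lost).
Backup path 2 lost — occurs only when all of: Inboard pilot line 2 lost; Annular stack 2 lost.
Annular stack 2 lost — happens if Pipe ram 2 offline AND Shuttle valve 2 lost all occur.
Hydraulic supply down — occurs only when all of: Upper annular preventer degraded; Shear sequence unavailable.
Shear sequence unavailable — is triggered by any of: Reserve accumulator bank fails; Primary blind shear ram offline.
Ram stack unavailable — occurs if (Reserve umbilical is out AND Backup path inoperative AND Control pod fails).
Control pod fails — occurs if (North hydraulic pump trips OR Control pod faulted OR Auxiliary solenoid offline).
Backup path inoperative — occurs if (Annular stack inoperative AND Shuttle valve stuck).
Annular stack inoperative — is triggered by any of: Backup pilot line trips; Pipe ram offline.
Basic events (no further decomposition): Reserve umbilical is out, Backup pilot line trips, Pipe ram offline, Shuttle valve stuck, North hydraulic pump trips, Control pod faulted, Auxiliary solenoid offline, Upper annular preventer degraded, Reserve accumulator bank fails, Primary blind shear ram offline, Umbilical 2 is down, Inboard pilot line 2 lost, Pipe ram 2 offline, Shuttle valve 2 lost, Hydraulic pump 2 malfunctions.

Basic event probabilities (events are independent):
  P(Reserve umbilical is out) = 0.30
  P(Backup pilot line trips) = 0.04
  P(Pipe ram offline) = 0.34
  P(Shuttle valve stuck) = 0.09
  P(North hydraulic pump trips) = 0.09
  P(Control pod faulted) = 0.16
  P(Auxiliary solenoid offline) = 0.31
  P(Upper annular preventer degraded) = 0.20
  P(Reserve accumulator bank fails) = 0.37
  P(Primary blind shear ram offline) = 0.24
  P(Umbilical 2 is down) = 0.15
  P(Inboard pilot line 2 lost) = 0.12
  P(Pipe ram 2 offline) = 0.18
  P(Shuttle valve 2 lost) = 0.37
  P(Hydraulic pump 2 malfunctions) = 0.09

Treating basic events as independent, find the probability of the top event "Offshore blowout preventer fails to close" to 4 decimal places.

0.1896

P(Annular stack inoperative) [OR] = 1 − (1−0.04) × (1−0.34) = 0.366400
P(Backup path inoperative) [AND] = 0.366400 × 0.09 = 0.032976
P(Control pod fails) [OR] = 1 − (1−0.09) × (1−0.16) × (1−0.31) = 0.472564
P(Ram stack unavailable) [AND] = 0.30 × 0.032976 × 0.472564 = 0.004675
P(Shear sequence unavailable) [OR] = 1 − (1−0.37) × (1−0.24) = 0.521200
P(Hydraulic supply down) [AND] = 0.20 × 0.521200 = 0.104240
P(Annular stack 2 lost) [AND] = 0.18 × 0.37 = 0.066600
P(Backup path 2 lost) [AND] = 0.12 × 0.066600 = 0.007992
P(Control pod 2 lost) [AND] = 0.15 × 0.007992 = 0.001199
P(Offshore blowout preventer fails to close) [OR] = 1 − (1−0.004675) × (1−0.104240) × (1−0.001199) × (1−0.09) = 0.189642
Rounded to 4 decimal places: P(Offshore blowout preventer fails to close) ≈ 0.1896.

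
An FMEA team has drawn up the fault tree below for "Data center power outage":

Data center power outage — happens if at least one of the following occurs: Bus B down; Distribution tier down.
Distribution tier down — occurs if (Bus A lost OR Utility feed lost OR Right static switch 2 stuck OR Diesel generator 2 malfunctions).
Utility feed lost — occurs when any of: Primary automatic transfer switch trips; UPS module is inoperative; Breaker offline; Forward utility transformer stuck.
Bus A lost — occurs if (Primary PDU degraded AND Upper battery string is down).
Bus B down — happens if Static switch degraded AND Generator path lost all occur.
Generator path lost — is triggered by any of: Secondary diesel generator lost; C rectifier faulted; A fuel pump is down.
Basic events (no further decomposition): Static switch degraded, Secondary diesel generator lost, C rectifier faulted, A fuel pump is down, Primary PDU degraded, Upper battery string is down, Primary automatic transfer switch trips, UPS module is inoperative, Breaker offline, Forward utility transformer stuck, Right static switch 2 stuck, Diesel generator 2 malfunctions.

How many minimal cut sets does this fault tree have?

10

Generator path lost [OR]: union of children's cut sets → 3 cut set(s).
Bus B down [AND]: one cut set from each child combined → 1 × 3 = 3 cut set(s).
Bus A lost [AND]: one cut set from each child combined → 1 × 1 = 1 cut set(s).
Utility feed lost [OR]: union of children's cut sets → 4 cut set(s).
Distribution tier down [OR]: union of children's cut sets → 7 cut set(s).
Data center power outage [OR]: union of children's cut sets → 10 cut set(s).
Minimal cut sets: {Secondary diesel generator lost, Static switch degraded}; {C rectifier faulted, Static switch degraded}; {A fuel pump is down, Static switch degraded}; {Primary PDU degraded, Upper battery string is down}; {Primary automatic transfer switch trips}; {UPS module is inoperative}; {Breaker offline}; {Forward utility transformer stuck}; {Right static switch 2 stuck}; {Diesel generator 2 malfunctions}.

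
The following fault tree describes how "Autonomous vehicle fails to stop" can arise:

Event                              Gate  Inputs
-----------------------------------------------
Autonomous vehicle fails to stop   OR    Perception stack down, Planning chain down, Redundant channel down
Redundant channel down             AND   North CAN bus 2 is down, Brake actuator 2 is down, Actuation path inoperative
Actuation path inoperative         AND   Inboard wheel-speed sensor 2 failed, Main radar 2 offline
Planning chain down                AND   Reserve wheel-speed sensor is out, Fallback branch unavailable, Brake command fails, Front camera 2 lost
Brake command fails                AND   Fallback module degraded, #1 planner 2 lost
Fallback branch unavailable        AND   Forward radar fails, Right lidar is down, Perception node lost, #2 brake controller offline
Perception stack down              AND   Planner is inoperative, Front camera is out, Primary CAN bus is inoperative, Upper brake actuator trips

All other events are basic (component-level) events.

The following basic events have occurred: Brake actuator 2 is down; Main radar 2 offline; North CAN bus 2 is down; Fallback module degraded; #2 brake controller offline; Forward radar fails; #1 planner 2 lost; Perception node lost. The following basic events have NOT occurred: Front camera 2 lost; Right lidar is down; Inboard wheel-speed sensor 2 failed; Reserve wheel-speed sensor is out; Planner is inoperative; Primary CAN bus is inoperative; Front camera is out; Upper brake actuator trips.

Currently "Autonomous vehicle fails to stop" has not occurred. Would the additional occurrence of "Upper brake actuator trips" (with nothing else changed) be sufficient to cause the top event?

Counterfactual: set "Upper brake actuator trips" to occurred.
Perception stack down [AND]: Planner is inoperative=not, Front camera is out=not, Primary CAN bus is inoperative=not, Upper brake actuator trips=occurs → not all inputs occur → does not occur.
Fallback branch unavailable [AND]: Forward radar fails=occurs, Right lidar is down=not, Perception node lost=occurs, #2 brake controller offline=occurs → not all inputs occur → does not occur.
Brake command fails [AND]: Fallback module degraded=occurs, #1 planner 2 lost=occurs → all inputs occur → occurs.
Planning chain down [AND]: Reserve wheel-speed sensor is out=not, Fallback branch unavailable=not, Brake command fails=occurs, Front camera 2 lost=not → not all inputs occur → does not occur.
Actuation path inoperative [AND]: Inboard wheel-speed sensor 2 failed=not, Main radar 2 offline=occurs → not all inputs occur → does not occur.
Redundant channel down [AND]: North CAN bus 2 is down=occurs, Brake actuator 2 is down=occurs, Actuation path inoperative=not → not all inputs occur → does not occur.
Autonomous vehicle fails to stop [OR]: Perception stack down=not, Planning chain down=not, Redundant channel down=not → no input occurs → does not occur.

No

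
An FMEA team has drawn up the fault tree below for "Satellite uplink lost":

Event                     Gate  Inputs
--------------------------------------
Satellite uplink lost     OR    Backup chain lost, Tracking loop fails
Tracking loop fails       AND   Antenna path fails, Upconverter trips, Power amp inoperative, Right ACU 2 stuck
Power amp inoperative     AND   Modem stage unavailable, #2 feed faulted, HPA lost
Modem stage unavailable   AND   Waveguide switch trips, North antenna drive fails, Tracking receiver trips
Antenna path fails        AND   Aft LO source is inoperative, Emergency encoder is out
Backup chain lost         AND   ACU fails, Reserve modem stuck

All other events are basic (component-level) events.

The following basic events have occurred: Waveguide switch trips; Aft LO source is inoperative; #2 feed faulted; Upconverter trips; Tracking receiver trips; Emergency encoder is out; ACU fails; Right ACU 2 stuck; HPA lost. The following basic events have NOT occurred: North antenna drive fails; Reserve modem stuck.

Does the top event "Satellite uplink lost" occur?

Backup chain lost [AND]: ACU fails=occurs, Reserve modem stuck=not → not all inputs occur → does not occur.
Antenna path fails [AND]: Aft LO source is inoperative=occurs, Emergency encoder is out=occurs → all inputs occur → occurs.
Modem stage unavailable [AND]: Waveguide switch trips=occurs, North antenna drive fails=not, Tracking receiver trips=occurs → not all inputs occur → does not occur.
Power amp inoperative [AND]: Modem stage unavailable=not, #2 feed faulted=occurs, HPA lost=occurs → not all inputs occur → does not occur.
Tracking loop fails [AND]: Antenna path fails=occurs, Upconverter trips=occurs, Power amp inoperative=not, Right ACU 2 stuck=occurs → not all inputs occur → does not occur.
Satellite uplink lost [OR]: Backup chain lost=not, Tracking loop fails=not → no input occurs → does not occur.

No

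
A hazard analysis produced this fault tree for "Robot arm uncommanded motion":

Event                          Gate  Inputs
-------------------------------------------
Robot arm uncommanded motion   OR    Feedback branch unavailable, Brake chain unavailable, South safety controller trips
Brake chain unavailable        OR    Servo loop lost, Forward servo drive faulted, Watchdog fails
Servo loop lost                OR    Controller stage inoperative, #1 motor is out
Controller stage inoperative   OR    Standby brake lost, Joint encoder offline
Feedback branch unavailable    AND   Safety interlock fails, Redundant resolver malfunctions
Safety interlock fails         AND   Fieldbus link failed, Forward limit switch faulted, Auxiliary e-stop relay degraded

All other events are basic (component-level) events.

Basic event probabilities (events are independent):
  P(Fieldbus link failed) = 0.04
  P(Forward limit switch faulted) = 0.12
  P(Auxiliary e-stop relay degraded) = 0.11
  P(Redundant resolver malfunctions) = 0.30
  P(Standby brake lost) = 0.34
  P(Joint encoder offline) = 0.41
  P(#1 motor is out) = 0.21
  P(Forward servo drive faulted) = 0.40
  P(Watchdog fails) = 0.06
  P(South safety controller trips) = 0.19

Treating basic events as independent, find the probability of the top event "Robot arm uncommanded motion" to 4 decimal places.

P(Safety interlock fails) [AND] = 0.04 × 0.12 × 0.11 = 0.000528
P(Feedback branch unavailable) [AND] = 0.000528 × 0.30 = 0.000158
P(Controller stage inoperative) [OR] = 1 − (1−0.34) × (1−0.41) = 0.610600
P(Servo loop lost) [OR] = 1 − (1−0.610600) × (1−0.21) = 0.692374
P(Brake chain unavailable) [OR] = 1 − (1−0.692374) × (1−0.40) × (1−0.06) = 0.826499
P(Robot arm uncommanded motion) [OR] = 1 − (1−0.000158) × (1−0.826499) × (1−0.19) = 0.859486
Rounded to 4 decimal places: P(Robot arm uncommanded motion) ≈ 0.8595.

0.8595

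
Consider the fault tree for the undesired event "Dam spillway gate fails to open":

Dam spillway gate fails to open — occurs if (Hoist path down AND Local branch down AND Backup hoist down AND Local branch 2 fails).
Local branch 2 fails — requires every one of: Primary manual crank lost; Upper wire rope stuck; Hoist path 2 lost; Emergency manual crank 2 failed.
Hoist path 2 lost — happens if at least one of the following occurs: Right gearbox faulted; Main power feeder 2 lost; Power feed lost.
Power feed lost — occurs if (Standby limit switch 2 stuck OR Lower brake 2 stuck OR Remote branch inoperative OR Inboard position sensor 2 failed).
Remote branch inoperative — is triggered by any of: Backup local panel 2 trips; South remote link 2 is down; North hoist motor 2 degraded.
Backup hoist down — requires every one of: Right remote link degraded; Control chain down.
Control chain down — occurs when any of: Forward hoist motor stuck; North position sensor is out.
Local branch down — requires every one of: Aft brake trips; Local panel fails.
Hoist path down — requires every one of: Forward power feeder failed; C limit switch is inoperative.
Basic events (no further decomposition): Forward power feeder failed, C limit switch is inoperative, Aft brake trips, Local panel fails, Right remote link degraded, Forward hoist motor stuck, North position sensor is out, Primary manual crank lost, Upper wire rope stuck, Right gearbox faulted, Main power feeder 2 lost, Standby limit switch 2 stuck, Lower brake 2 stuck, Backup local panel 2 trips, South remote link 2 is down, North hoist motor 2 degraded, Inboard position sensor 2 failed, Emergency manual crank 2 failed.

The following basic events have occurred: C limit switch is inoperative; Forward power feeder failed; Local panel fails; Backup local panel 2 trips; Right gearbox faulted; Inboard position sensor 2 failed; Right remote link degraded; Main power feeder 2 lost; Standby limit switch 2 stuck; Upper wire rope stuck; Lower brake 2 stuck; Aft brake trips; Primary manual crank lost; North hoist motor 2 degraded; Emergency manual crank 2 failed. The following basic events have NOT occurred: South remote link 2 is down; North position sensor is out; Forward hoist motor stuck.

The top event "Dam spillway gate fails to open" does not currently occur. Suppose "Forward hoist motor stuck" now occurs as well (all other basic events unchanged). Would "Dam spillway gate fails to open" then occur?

Yes

Counterfactual: set "Forward hoist motor stuck" to occurred.
Hoist path down [AND]: Forward power feeder failed=occurs, C limit switch is inoperative=occurs → all inputs occur → occurs.
Local branch down [AND]: Aft brake trips=occurs, Local panel fails=occurs → all inputs occur → occurs.
Control chain down [OR]: Forward hoist motor stuck=occurs, North position sensor is out=not → at least one input occurs → occurs.
Backup hoist down [AND]: Right remote link degraded=occurs, Control chain down=occurs → all inputs occur → occurs.
Remote branch inoperative [OR]: Backup local panel 2 trips=occurs, South remote link 2 is down=not, North hoist motor 2 degraded=occurs → at least one input occurs → occurs.
Power feed lost [OR]: Standby limit switch 2 stuck=occurs, Lower brake 2 stuck=occurs, Remote branch inoperative=occurs, Inboard position sensor 2 failed=occurs → at least one input occurs → occurs.
Hoist path 2 lost [OR]: Right gearbox faulted=occurs, Main power feeder 2 lost=occurs, Power feed lost=occurs → at least one input occurs → occurs.
Local branch 2 fails [AND]: Primary manual crank lost=occurs, Upper wire rope stuck=occurs, Hoist path 2 lost=occurs, Emergency manual crank 2 failed=occurs → all inputs occur → occurs.
Dam spillway gate fails to open [AND]: Hoist path down=occurs, Local branch down=occurs, Backup hoist down=occurs, Local branch 2 fails=occurs → all inputs occur → occurs.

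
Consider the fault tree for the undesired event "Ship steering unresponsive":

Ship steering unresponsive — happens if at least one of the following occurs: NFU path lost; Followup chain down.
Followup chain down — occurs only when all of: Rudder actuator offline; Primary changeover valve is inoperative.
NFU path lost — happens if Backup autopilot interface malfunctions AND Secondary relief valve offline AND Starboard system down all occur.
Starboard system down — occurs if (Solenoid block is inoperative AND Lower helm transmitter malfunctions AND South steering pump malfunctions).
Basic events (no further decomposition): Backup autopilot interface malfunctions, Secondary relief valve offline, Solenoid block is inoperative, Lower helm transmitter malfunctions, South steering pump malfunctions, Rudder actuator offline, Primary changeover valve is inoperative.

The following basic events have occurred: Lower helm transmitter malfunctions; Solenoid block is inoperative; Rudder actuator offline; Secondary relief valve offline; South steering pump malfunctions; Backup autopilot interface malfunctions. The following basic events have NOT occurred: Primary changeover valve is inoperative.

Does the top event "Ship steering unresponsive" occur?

Yes

Starboard system down [AND]: Solenoid block is inoperative=occurs, Lower helm transmitter malfunctions=occurs, South steering pump malfunctions=occurs → all inputs occur → occurs.
NFU path lost [AND]: Backup autopilot interface malfunctions=occurs, Secondary relief valve offline=occurs, Starboard system down=occurs → all inputs occur → occurs.
Followup chain down [AND]: Rudder actuator offline=occurs, Primary changeover valve is inoperative=not → not all inputs occur → does not occur.
Ship steering unresponsive [OR]: NFU path lost=occurs, Followup chain down=not → at least one input occurs → occurs.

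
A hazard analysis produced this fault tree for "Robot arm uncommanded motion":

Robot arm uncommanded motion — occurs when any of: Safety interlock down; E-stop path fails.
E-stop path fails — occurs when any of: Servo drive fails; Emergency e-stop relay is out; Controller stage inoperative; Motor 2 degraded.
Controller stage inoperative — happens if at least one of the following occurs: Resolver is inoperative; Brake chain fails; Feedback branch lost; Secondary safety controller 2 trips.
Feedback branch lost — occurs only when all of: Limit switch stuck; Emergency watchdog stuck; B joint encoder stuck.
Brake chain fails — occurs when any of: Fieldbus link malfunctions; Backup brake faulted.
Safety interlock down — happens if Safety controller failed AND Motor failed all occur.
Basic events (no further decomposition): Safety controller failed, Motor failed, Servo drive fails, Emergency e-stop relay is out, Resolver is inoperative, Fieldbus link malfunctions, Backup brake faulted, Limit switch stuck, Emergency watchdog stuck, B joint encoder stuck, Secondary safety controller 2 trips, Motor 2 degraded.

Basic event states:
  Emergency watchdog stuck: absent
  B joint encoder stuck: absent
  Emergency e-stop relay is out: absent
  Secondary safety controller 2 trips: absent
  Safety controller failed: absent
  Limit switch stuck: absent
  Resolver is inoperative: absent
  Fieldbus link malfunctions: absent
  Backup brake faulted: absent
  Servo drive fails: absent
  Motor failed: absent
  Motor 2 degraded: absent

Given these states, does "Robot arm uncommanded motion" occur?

No

Safety interlock down [AND]: Safety controller failed=not, Motor failed=not → not all inputs occur → does not occur.
Brake chain fails [OR]: Fieldbus link malfunctions=not, Backup brake faulted=not → no input occurs → does not occur.
Feedback branch lost [AND]: Limit switch stuck=not, Emergency watchdog stuck=not, B joint encoder stuck=not → not all inputs occur → does not occur.
Controller stage inoperative [OR]: Resolver is inoperative=not, Brake chain fails=not, Feedback branch lost=not, Secondary safety controller 2 trips=not → no input occurs → does not occur.
E-stop path fails [OR]: Servo drive fails=not, Emergency e-stop relay is out=not, Controller stage inoperative=not, Motor 2 degraded=not → no input occurs → does not occur.
Robot arm uncommanded motion [OR]: Safety interlock down=not, E-stop path fails=not → no input occurs → does not occur.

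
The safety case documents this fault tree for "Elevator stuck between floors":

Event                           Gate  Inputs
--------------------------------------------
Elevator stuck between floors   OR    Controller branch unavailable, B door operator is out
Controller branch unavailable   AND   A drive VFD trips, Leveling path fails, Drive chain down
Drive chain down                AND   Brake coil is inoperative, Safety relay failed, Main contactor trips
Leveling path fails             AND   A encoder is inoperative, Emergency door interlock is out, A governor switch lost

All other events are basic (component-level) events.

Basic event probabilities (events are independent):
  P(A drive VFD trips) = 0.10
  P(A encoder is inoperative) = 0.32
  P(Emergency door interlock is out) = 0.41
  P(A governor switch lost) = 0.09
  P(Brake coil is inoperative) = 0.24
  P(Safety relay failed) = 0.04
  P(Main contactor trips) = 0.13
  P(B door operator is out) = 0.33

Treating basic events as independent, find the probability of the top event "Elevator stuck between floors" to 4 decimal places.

0.3300

P(Leveling path fails) [AND] = 0.32 × 0.41 × 0.09 = 0.011808
P(Drive chain down) [AND] = 0.24 × 0.04 × 0.13 = 0.001248
P(Controller branch unavailable) [AND] = 0.10 × 0.011808 × 0.001248 = 0.000001
P(Elevator stuck between floors) [OR] = 1 − (1−0.000001) × (1−0.33) = 0.330001
Rounded to 4 decimal places: P(Elevator stuck between floors) ≈ 0.3300.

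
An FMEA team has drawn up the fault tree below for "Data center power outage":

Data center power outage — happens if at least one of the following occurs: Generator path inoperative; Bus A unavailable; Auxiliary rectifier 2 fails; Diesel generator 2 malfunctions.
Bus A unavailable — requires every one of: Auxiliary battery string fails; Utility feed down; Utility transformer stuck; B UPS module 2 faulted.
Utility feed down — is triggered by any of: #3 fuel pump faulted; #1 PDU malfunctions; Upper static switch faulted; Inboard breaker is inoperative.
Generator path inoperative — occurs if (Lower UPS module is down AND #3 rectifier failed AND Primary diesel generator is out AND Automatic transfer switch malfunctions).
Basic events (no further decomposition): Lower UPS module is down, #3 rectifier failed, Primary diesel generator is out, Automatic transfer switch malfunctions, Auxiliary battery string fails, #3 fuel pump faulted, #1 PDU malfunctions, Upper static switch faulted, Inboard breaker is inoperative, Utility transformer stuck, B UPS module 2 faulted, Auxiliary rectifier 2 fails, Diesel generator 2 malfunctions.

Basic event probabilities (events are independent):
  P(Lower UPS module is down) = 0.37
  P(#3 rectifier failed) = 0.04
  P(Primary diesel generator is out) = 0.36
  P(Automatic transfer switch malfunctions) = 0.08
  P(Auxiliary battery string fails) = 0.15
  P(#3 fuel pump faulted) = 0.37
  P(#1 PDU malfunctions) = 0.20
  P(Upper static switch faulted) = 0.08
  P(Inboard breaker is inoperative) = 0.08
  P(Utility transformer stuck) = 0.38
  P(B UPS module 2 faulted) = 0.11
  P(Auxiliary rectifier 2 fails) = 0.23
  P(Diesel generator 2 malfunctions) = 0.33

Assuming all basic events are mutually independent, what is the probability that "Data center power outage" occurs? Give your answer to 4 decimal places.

0.4862

P(Generator path inoperative) [AND] = 0.37 × 0.04 × 0.36 × 0.08 = 0.000426
P(Utility feed down) [OR] = 1 − (1−0.37) × (1−0.20) × (1−0.08) × (1−0.08) = 0.573414
P(Bus A unavailable) [AND] = 0.15 × 0.573414 × 0.38 × 0.11 = 0.003595
P(Data center power outage) [OR] = 1 − (1−0.000426) × (1−0.003595) × (1−0.23) × (1−0.33) = 0.486174
Rounded to 4 decimal places: P(Data center power outage) ≈ 0.4862.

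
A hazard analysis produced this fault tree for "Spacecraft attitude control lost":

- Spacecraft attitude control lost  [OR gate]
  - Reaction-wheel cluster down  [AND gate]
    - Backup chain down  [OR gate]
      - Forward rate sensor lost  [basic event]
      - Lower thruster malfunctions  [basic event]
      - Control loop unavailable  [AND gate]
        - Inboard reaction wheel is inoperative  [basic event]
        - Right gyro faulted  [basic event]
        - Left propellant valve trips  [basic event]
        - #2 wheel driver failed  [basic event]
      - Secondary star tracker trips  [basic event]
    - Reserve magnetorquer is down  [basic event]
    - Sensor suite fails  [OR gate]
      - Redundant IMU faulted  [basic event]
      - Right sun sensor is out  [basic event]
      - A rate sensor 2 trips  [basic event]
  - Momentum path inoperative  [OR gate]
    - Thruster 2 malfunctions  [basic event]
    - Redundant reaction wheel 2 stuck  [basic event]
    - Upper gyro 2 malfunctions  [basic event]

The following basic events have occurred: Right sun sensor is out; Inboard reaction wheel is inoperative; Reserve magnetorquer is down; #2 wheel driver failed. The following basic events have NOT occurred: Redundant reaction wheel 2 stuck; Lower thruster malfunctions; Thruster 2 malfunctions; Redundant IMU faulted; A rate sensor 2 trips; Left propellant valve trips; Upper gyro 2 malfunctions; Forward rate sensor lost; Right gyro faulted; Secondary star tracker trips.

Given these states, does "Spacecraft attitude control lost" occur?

Control loop unavailable [AND]: Inboard reaction wheel is inoperative=occurs, Right gyro faulted=not, Left propellant valve trips=not, #2 wheel driver failed=occurs → not all inputs occur → does not occur.
Backup chain down [OR]: Forward rate sensor lost=not, Lower thruster malfunctions=not, Control loop unavailable=not, Secondary star tracker trips=not → no input occurs → does not occur.
Sensor suite fails [OR]: Redundant IMU faulted=not, Right sun sensor is out=occurs, A rate sensor 2 trips=not → at least one input occurs → occurs.
Reaction-wheel cluster down [AND]: Backup chain down=not, Reserve magnetorquer is down=occurs, Sensor suite fails=occurs → not all inputs occur → does not occur.
Momentum path inoperative [OR]: Thruster 2 malfunctions=not, Redundant reaction wheel 2 stuck=not, Upper gyro 2 malfunctions=not → no input occurs → does not occur.
Spacecraft attitude control lost [OR]: Reaction-wheel cluster down=not, Momentum path inoperative=not → no input occurs → does not occur.

No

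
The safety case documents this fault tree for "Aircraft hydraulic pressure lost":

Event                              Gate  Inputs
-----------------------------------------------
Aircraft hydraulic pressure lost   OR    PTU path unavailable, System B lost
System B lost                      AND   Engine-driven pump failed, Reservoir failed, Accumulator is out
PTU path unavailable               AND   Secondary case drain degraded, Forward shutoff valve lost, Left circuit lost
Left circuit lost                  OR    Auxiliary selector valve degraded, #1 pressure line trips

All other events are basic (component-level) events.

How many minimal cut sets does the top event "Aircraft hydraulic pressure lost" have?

Left circuit lost [OR]: union of children's cut sets → 2 cut set(s).
PTU path unavailable [AND]: one cut set from each child combined → 1 × 1 × 2 = 2 cut set(s).
System B lost [AND]: one cut set from each child combined → 1 × 1 × 1 = 1 cut set(s).
Aircraft hydraulic pressure lost [OR]: union of children's cut sets → 3 cut set(s).
Minimal cut sets: {Auxiliary selector valve degraded, Forward shutoff valve lost, Secondary case drain degraded}; {#1 pressure line trips, Forward shutoff valve lost, Secondary case drain degraded}; {Accumulator is out, Engine-driven pump failed, Reservoir failed}.

3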